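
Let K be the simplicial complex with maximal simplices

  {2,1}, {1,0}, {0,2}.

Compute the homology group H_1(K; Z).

Order the vertices as 0 < 1 < 2. Listing each simplex with vertices in this order, K has dimension 1 with simplices:

  0-simplices (3): [0], [1], [2]
  1-simplices (3): [0,1], [0,2], [1,2]

Hence C_0 ≅ Z^3, C_1 ≅ Z^3.

Boundary ∂_1: C_1 → C_0 maps an edge to its endpoints' difference, ∂[p,q] = q − p. For instance
  ∂[0,1] = [1] − [0].
As a 3×3 matrix over Z this has rank 2, with invariant factors (1,1).

Computing H_k = (kernel of ∂_k) / (image of ∂_{k+1}):

  H_1: rank ker ∂_1 − rank ∂_2 = (3 − 2) − 0 = 1, and there is no ∂_2, so H_1 ≅ Z.

H_1 = Z.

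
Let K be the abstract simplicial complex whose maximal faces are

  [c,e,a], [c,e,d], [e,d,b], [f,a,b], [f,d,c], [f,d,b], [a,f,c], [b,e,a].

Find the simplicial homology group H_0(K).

Take the total order a < b < c < d < e < f on the vertex set. Then K (dimension 2) consists of the simplices:

  0-simplices (6): a, b, c, d, e, f
  1-simplices (12): ab, ac, ae, af, bd, be, bf, cd, ce, cf, de, df
  2-simplices (8): abe, abf, ace, acf, bde, bdf, cde, cdf

giving chain groups C_0 ≅ Z^6, C_1 ≅ Z^12, C_2 ≅ Z^8.

The boundary map ∂_1: C_1 → C_0 sends each edge [p,q] (with p < q) to q − p. For instance
  ∂bf = f − b.
As a 6×12 matrix over Z this has rank 5, with invariant factors (1,1,1,1,1).

∂_2: C_2 → C_1 acts by ∂[p,q,r] = [q,r] − [p,r] + [p,q]. For instance
  ∂abf = bf − af + ab,
  ∂cde = de − ce + cd.
This gives a 12×8 integer matrix of rank 7; reducing to Smith normal form yields diagonal entries (1,1,1,1,1,1,1).

Now H_k = ker ∂_k / im ∂_{k+1}, so:

  H_0: rank C_0 − rank ∂_1 = 6 − 5 = 1, and the invariant factors of ∂_1 are all 1, so H_0 ≅ Z.

(K is a triangulation of the 2-sphere S^2.)

H_0 = Z.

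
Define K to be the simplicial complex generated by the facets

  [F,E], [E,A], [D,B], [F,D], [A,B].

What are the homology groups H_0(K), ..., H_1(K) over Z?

H_0 ≅ Z,  H_1 ≅ Z.

Take the total order A < B < D < E < F on the vertex set. Then K (dimension 1) consists of the simplices:

  0-simplices (5): A, B, D, E, F
  1-simplices (5): AB, AE, BD, DF, EF

giving chain groups C_0 ≅ Z^5, C_1 ≅ Z^5.

Boundary ∂_1: C_1 → C_0 sends each edge [p,q] (with p < q) to q − p.
The 5×5 boundary matrix has rank 4 and Smith normal form diag(1,1,1,1).

Reading off H_k = ker ∂_k / im ∂_{k+1}:

  H_0: rank C_0 − rank ∂_1 = 5 − 4 = 1, and the invariant factors of ∂_1 are all 1, so H_0 ≅ Z.
  H_1: rank ker ∂_1 − rank ∂_2 = (5 − 4) − 0 = 1, and there is no ∂_2, so H_1 ≅ Z.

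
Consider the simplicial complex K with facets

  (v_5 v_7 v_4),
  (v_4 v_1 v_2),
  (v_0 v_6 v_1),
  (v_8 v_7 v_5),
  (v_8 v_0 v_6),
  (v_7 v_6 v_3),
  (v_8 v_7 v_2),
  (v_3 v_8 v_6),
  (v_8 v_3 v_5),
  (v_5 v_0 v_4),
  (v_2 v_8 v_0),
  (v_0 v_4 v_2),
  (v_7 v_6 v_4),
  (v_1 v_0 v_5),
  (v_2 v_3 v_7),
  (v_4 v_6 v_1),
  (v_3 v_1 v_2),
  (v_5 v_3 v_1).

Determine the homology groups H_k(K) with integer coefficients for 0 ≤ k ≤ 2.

K has 9 vertices, 27 edges, 18 triangles.
rank ∂_0 = 0, rank ∂_1 = 8 ⇒ b_0 = 9 − 0 − 8 = 1; all invariant factors of ∂_1 are 1 so no torsion. So H_0 ≅ Z.
rank ∂_1 = 8, rank ∂_2 = 18 ⇒ b_1 = 27 − 8 − 18 = 1; ∂_2 has invariant factor(s) [2] giving torsion. So H_1 ≅ Z ⊕ Z/2.
rank ∂_2 = 18, rank ∂_3 = 0 ⇒ b_2 = 18 − 18 − 0 = 0. So H_2 ≅ 0.

H_0 = Z,  H_1 = Z ⊕ Z/2,  H_2 = 0.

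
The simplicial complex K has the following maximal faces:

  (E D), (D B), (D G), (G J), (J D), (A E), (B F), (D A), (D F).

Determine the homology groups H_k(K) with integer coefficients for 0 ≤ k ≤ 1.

Take the total order A < B < D < E < F < G < J on the vertex set. Then K (dimension 1) consists of the simplices:

  0-simplices (7): A, B, D, E, F, G, J
  1-simplices (9): AD, AE, BD, BF, DE, DF, DG, DJ, GJ

giving chain groups C_0 ≅ Z^7, C_1 ≅ Z^9.

Boundary ∂_1: C_1 → C_0 maps an edge to its endpoints' difference, ∂[p,q] = q − p. For instance
  ∂DJ = J − D.
The resulting 7×9 matrix has rank 6, and its Smith normal form has invariant factors (1,1,1,1,1,1).

Now H_k = ker ∂_k / im ∂_{k+1}, so:

  H_0: rank C_0 − rank ∂_1 = 7 − 6 = 1, and the invariant factors of ∂_1 are all 1, so H_0 = Z.
  H_1: rank ker ∂_1 − rank ∂_2 = (9 − 6) − 0 = 3, and there is no ∂_2, so H_1 = Z^3.

H_0 ≅ Z,  H_1 ≅ Z^3.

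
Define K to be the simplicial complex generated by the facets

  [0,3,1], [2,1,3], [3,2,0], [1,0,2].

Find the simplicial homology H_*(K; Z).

We work with the vertex ordering 0 < 1 < 2 < 3. The simplices of K, each written with vertices in increasing order, are:

  0-simplices (4): [0], [1], [2], [3]
  1-simplices (6): [0,1], [0,2], [0,3], [1,2], [1,3], [2,3]
  2-simplices (4): [0,1,2], [0,1,3], [0,2,3], [1,2,3]

so the chain groups are C_0 ≅ Z^4, C_1 ≅ Z^6, C_2 ≅ Z^4.

Boundary ∂_1: C_1 → C_0 sends each edge [p,q] (with p < q) to q − p.
The 4×6 boundary matrix has rank 3 and Smith normal form diag(1,1,1).

Boundary ∂_2: C_2 → C_1 acts by ∂[p,q,r] = [q,r] − [p,r] + [p,q]. For instance
  ∂[0,2,3] = [2,3] − [0,3] + [0,2],
  ∂[0,1,3] = [1,3] − [0,3] + [0,1].
This gives a 6×4 integer matrix of rank 3; reducing to Smith normal form yields diagonal entries (1,1,1).

Now H_k = ker ∂_k / im ∂_{k+1}, so:

  H_0: rank C_0 − rank ∂_1 = 4 − 3 = 1, and the invariant factors of ∂_1 are all 1, so H_0 = Z.
  H_1: rank ker ∂_1 − rank ∂_2 = (6 − 3) − 3 = 0, and the invariant factors of ∂_2 are all 1, so H_1 = 0.
  H_2: rank ker ∂_2 − rank ∂_3 = (4 − 3) − 0 = 1, and there is no ∂_3, so H_2 = Z.

(K is a triangulation of the 2-sphere S^2.)

H_0 ≅ Z,  H_1 = 0,  H_2 ≅ Z.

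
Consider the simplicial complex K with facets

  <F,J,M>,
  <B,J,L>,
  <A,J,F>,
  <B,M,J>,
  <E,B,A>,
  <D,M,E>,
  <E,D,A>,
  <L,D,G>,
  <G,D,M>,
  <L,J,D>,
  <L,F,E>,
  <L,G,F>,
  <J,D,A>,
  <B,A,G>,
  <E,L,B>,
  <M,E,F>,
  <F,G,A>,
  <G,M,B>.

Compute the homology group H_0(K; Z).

H_0 ≅ Z.

Order the vertices as A < B < D < E < F < G < J < L < M. Listing each simplex with vertices in this order, K has dimension 2 with simplices:

  0-simplices (9): A, B, D, E, F, G, J, L, M
  1-simplices (27): AB, AD, AE, AF, AG, AJ, BE, BG, BJ, BL, BM, DE, DG, DJ, DL, DM, EF, EL, EM, FG, FJ, FL, FM, GL, GM, JL, JM
  2-simplices (18): ABE, ABG, ADE, ADJ, AFG, AFJ, BEL, BGM, BJL, BJM, DEM, DGL, DGM, DJL, EFL, EFM, FGL, FJM

Hence C_0 ≅ Z^9, C_1 ≅ Z^27, C_2 ≅ Z^18.

The boundary map ∂_1: C_1 → C_0 maps an edge to its endpoints' difference, ∂[p,q] = q − p. For instance
  ∂GM = M − G.
As a 9×27 matrix over Z this has rank 8, with invariant factors (1,1,1,1,1,1,1,1).

The boundary map ∂_2: C_2 → C_1 maps a triangle to the signed sum of its edges. For instance
  ∂DGL = GL − DL + DG,
  ∂FGL = GL − FL + FG.
This gives a 27×18 integer matrix of rank 17; reducing to Smith normal form yields diagonal entries (1,1,1,1,1,1,1,1,1,1,1,1,1,1,1,1,1).

Now H_k = ker ∂_k / im ∂_{k+1}, so:

  H_0: rank C_0 − rank ∂_1 = 9 − 8 = 1, and the invariant factors of ∂_1 are all 1, so H_0 = Z.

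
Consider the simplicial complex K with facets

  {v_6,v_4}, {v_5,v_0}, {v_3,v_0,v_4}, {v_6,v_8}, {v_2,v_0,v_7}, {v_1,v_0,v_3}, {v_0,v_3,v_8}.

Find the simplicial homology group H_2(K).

H_2 ≅ 0.

We work with the vertex ordering v_0 < v_1 < v_2 < v_3 < v_4 < v_5 < v_6 < v_7 < v_8. The simplices of K, each written with vertices in increasing order, are:

  0-simplices (9): [v_0], [v_1], [v_2], [v_3], [v_4], [v_5], [v_6], [v_7], [v_8]
  1-simplices (13): [v_0,v_1], [v_0,v_2], [v_0,v_3], [v_0,v_4], [v_0,v_5], [v_0,v_7], [v_0,v_8], [v_1,v_3], [v_2,v_7], [v_3,v_4], [v_3,v_8], [v_4,v_6], [v_6,v_8]
  2-simplices (4): [v_0,v_1,v_3], [v_0,v_2,v_7], [v_0,v_3,v_4], [v_0,v_3,v_8]

so the chain groups are C_0 ≅ Z^9, C_1 ≅ Z^13, C_2 ≅ Z^4.

Boundary ∂_1: C_1 → C_0 maps an edge to its endpoints' difference, ∂[p,q] = q − p. For instance
  ∂[v_1,v_3] = [v_3] − [v_1].
The 9×13 boundary matrix has rank 8 and Smith normal form diag(1,1,1,1,1,1,1,1).

The boundary map ∂_2: C_2 → C_1 acts by ∂[p,q,r] = [q,r] − [p,r] + [p,q]. For instance
  ∂[v_0,v_2,v_7] = [v_2,v_7] − [v_0,v_7] + [v_0,v_2],
  ∂[v_0,v_1,v_3] = [v_1,v_3] − [v_0,v_3] + [v_0,v_1].
As a 13×4 matrix over Z this has rank 4, with invariant factors (1,1,1,1).

Now H_k = ker ∂_k / im ∂_{k+1}, so:

  H_2: rank ker ∂_2 − rank ∂_3 = (4 − 4) − 0 = 0, and there is no ∂_3, so H_2 = 0.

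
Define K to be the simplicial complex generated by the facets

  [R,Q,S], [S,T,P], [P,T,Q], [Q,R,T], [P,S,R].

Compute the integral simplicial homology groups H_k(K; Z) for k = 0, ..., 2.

H_0 ≅ Z,  H_1 ≅ Z,  H_2 = 0.

Order the vertices as P < Q < R < S < T. Listing each simplex with vertices in this order, K has dimension 2 with simplices:

  0-simplices (5): P, Q, R, S, T
  1-simplices (10): PQ, PR, PS, PT, QR, QS, QT, RS, RT, ST
  2-simplices (5): PQT, PRS, PST, QRS, QRT

so the chain groups are C_0 ≅ Z^5, C_1 ≅ Z^10, C_2 ≅ Z^5.

∂_1: C_1 → C_0 is given by ∂[p,q] = [q] − [p]. For instance
  ∂QR = R − Q.
The resulting 5×10 matrix has rank 4, and its Smith normal form has invariant factors (1,1,1,1).

Boundary ∂_2: C_2 → C_1 acts by ∂[p,q,r] = [q,r] − [p,r] + [p,q]. For instance
  ∂PST = ST − PT + PS,
  ∂PQT = QT − PT + PQ.
This gives a 10×5 integer matrix of rank 5; reducing to Smith normal form yields diagonal entries (1,1,1,1,1).

From H_k ≅ ker(∂_k) / im(∂_{k+1}) we obtain:

  H_0: rank C_0 − rank ∂_1 = 5 − 4 = 1, and the invariant factors of ∂_1 are all 1, so H_0 ≅ Z.
  H_1: rank ker ∂_1 − rank ∂_2 = (10 − 4) − 5 = 1, and the invariant factors of ∂_2 are all 1, so H_1 ≅ Z.
  H_2: rank ker ∂_2 − rank ∂_3 = (5 − 5) − 0 = 0, and there is no ∂_3, so H_2 ≅ 0.

(K is a triangulation of the Möbius band.)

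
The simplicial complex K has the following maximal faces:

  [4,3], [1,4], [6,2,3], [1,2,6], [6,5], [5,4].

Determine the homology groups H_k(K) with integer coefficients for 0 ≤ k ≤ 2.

Fix the vertex order 1 < 2 < 3 < 4 < 5 < 6 and write every simplex with vertices in increasing order. Then dim K = 2 and the simplices of K are:

  0-simplices (6): [1], [2], [3], [4], [5], [6]
  1-simplices (9): [1,2], [1,4], [1,6], [2,3], [2,6], [3,4], [3,6], [4,5], [5,6]
  2-simplices (2): [1,2,6], [2,3,6]

Hence C_0 ≅ Z^6, C_1 ≅ Z^9, C_2 ≅ Z^2.

The boundary map ∂_1: C_1 → C_0 sends each edge [p,q] (with p < q) to q − p.
The resulting 6×9 matrix has rank 5, and its Smith normal form has invariant factors (1,1,1,1,1).

∂_2: C_2 → C_1 maps a triangle to the signed sum of its edges. For instance
  ∂[1,2,6] = [2,6] − [1,6] + [1,2],
  ∂[2,3,6] = [3,6] − [2,6] + [2,3].
As a 9×2 matrix over Z this has rank 2, with invariant factors (1,1).

From H_k ≅ ker(∂_k) / im(∂_{k+1}) we obtain:

  H_0: rank C_0 − rank ∂_1 = 6 − 5 = 1, and the invariant factors of ∂_1 are all 1, so H_0 = Z.
  H_1: rank ker ∂_1 − rank ∂_2 = (9 − 5) − 2 = 2, and the invariant factors of ∂_2 are all 1, so H_1 = Z^2.
  H_2: rank ker ∂_2 − rank ∂_3 = (2 − 2) − 0 = 0, and there is no ∂_3, so H_2 = 0.

H_0 = Z,  H_1 = Z^2,  H_2 = 0.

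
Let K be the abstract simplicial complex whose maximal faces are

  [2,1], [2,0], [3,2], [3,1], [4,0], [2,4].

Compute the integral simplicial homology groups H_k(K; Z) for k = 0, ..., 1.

Fix the vertex order 0 < 1 < 2 < 3 < 4 and write every simplex with vertices in increasing order. Then dim K = 1 and the simplices of K are:

  0-simplices (5): [0], [1], [2], [3], [4]
  1-simplices (6): [0,2], [0,4], [1,2], [1,3], [2,3], [2,4]

so the chain groups are C_0 ≅ Z^5, C_1 ≅ Z^6.

Boundary ∂_1: C_1 → C_0 sends each edge [p,q] (with p < q) to q − p. For instance
  ∂[2,4] = [4] − [2].
The 5×6 boundary matrix has rank 4 and Smith normal form diag(1,1,1,1).

Reading off H_k = ker ∂_k / im ∂_{k+1}:

  H_0: rank C_0 − rank ∂_1 = 5 − 4 = 1, and the invariant factors of ∂_1 are all 1, so H_0 = Z.
  H_1: rank ker ∂_1 − rank ∂_2 = (6 − 4) − 0 = 2, and there is no ∂_2, so H_1 = Z^2.

(K is a triangulation of a wedge of 2 circles.)

H_0 = Z,  H_1 = Z^2.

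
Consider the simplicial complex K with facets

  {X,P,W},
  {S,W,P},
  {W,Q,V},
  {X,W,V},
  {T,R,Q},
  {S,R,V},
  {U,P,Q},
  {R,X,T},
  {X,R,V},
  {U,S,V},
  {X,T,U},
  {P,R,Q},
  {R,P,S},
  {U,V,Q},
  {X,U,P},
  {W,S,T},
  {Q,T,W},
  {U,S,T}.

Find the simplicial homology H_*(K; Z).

H_0 ≅ Z,  H_1 ≅ Z^2,  H_2 ≅ Z.

We work with the vertex ordering P < Q < R < S < T < U < V < W < X. The simplices of K, each written with vertices in increasing order, are:

  0-simplices (9): P, Q, R, S, T, U, V, W, X
  1-simplices (27): PQ, PR, PS, PU, PW, PX, QR, QT, QU, QV, QW, RS, RT, RV, RX, ST, SU, SV, SW, TU, TW, TX, UV, UX, VW, VX, WX
  2-simplices (18): PQR, PQU, PRS, PSW, PUX, PWX, QRT, QTW, QUV, QVW, RSV, RTX, RVX, STU, STW, SUV, TUX, VWX

Hence C_0 ≅ Z^9, C_1 ≅ Z^27, C_2 ≅ Z^18.

∂_1: C_1 → C_0 is given by ∂[p,q] = [q] − [p]. For instance
  ∂VX = X − V.
This gives a 9×27 integer matrix of rank 8; reducing to Smith normal form yields diagonal entries (1,1,1,1,1,1,1,1).

Boundary ∂_2: C_2 → C_1 maps a triangle to the signed sum of its edges. For instance
  ∂QTW = TW − QW + QT,
  ∂PQU = QU − PU + PQ.
The resulting 27×18 matrix has rank 17, and its Smith normal form has invariant factors (1,1,1,1,1,1,1,1,1,1,1,1,1,1,1,1,1).

Now H_k = ker ∂_k / im ∂_{k+1}, so:

  H_0: rank C_0 − rank ∂_1 = 9 − 8 = 1, and the invariant factors of ∂_1 are all 1, so H_0 ≅ Z.
  H_1: rank ker ∂_1 − rank ∂_2 = (27 − 8) − 17 = 2, and the invariant factors of ∂_2 are all 1, so H_1 ≅ Z^2.
  H_2: rank ker ∂_2 − rank ∂_3 = (18 − 17) − 0 = 1, and there is no ∂_3, so H_2 ≅ Z.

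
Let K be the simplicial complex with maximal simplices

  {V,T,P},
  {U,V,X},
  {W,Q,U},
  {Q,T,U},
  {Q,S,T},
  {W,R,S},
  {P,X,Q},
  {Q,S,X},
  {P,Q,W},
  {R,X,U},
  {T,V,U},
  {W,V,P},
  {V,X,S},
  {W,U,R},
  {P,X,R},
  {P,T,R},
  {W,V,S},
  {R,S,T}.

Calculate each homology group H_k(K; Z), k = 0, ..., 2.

We work with the vertex ordering P < Q < R < S < T < U < V < W < X. The simplices of K, each written with vertices in increasing order, are:

  0-simplices (9): P, Q, R, S, T, U, V, W, X
  1-simplices (27): PQ, PR, PT, PV, PW, PX, QS, QT, QU, QW, QX, RS, RT, RU, RW, RX, ST, SV, SW, SX, TU, TV, UV, UW, UX, VW, VX
  2-simplices (18): PQW, PQX, PRT, PRX, PTV, PVW, QST, QSX, QTU, QUW, RST, RSW, RUW, RUX, SVW, SVX, TUV, UVX

Hence C_0 ≅ Z^9, C_1 ≅ Z^27, C_2 ≅ Z^18.

∂_1: C_1 → C_0 maps an edge to its endpoints' difference, ∂[p,q] = q − p. For instance
  ∂SV = V − S.
This gives a 9×27 integer matrix of rank 8; reducing to Smith normal form yields diagonal entries (1,1,1,1,1,1,1,1).

The boundary map ∂_2: C_2 → C_1 maps a triangle to the signed sum of its edges. For instance
  ∂RST = ST − RT + RS,
  ∂TUV = UV − TV + TU.
As a 27×18 matrix over Z this has rank 17, with invariant factors (1,1,1,1,1,1,1,1,1,1,1,1,1,1,1,1,1).

Now H_k = ker ∂_k / im ∂_{k+1}, so:

  H_0: rank C_0 − rank ∂_1 = 9 − 8 = 1, and the invariant factors of ∂_1 are all 1, so H_0 ≅ Z.
  H_1: rank ker ∂_1 − rank ∂_2 = (27 − 8) − 17 = 2, and the invariant factors of ∂_2 are all 1, so H_1 ≅ Z^2.
  H_2: rank ker ∂_2 − rank ∂_3 = (18 − 17) − 0 = 1, and there is no ∂_3, so H_2 ≅ Z.

(K is a triangulation of the torus T^2.)

H_0 ≅ Z,  H_1 ≅ Z^2,  H_2 ≅ Z.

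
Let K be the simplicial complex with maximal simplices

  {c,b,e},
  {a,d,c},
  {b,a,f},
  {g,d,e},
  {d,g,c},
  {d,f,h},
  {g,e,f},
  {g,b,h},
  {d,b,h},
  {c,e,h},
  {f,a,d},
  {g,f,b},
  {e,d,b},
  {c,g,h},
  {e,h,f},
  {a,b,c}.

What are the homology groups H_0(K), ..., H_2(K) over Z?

H_0 = Z,  H_1 = Z^2,  H_2 = Z.

K has 8 vertices, 24 edges, 16 triangles.
rank ∂_0 = 0, rank ∂_1 = 7 ⇒ b_0 = 8 − 0 − 7 = 1; all invariant factors of ∂_1 are 1 so no torsion. So H_0 = Z.
rank ∂_1 = 7, rank ∂_2 = 15 ⇒ b_1 = 24 − 7 − 15 = 2; all invariant factors of ∂_2 are 1 so no torsion. So H_1 = Z^2.
rank ∂_2 = 15, rank ∂_3 = 0 ⇒ b_2 = 16 − 15 − 0 = 1. So H_2 = Z.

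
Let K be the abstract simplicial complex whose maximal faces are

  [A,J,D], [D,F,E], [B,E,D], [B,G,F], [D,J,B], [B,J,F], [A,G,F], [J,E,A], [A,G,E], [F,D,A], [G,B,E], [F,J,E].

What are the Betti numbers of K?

K has 7 vertices, 18 edges, 12 triangles.
rank ∂_0 = 0, rank ∂_1 = 6 ⇒ b_0 = 7 − 0 − 6 = 1; all invariant factors of ∂_1 are 1 so no torsion. So H_0 ≅ Z.
rank ∂_1 = 6, rank ∂_2 = 12 ⇒ b_1 = 18 − 6 − 12 = 0; ∂_2 has invariant factor(s) [2] giving torsion. So H_1 ≅ Z/2.
rank ∂_2 = 12, rank ∂_3 = 0 ⇒ b_2 = 12 − 12 − 0 = 0. So H_2 ≅ 0.

b_0 = 1, b_1 = 0, b_2 = 0.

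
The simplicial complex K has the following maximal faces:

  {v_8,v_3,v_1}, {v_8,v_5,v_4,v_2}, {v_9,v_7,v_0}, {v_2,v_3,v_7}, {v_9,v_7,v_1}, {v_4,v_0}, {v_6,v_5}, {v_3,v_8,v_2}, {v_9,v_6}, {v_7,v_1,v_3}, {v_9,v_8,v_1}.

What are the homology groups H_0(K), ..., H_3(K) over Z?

Fix the vertex order v_0 < v_1 < v_2 < v_3 < v_4 < v_5 < v_6 < v_7 < v_8 < v_9 and write every simplex with vertices in increasing order. Then dim K = 3 and the simplices of K are:

  0-simplices (10): [v_0], [v_1], [v_2], [v_3], [v_4], [v_5], [v_6], [v_7], [v_8], [v_9]
  1-simplices (21): (21 of them)
  2-simplices (11): (11 of them)
  3-simplices (1): [v_2,v_4,v_5,v_8]

giving chain groups C_0 ≅ Z^10, C_1 ≅ Z^21, C_2 ≅ Z^11, C_3 ≅ Z^1.

Boundary ∂_1: C_1 → C_0 maps an edge to its endpoints' difference, ∂[p,q] = q − p. For instance
  ∂[v_0,v_4] = [v_4] − [v_0].
The resulting 10×21 matrix has rank 9, and its Smith normal form has invariant factors (1,1,1,1,1,1,1,1,1).

The boundary map ∂_2: C_2 → C_1 acts by ∂[p,q,r] = [q,r] − [p,r] + [p,q]. For instance
  ∂[v_4,v_5,v_8] = [v_5,v_8] − [v_4,v_8] + [v_4,v_5],
  ∂[v_1,v_7,v_9] = [v_7,v_9] − [v_1,v_9] + [v_1,v_7].
This gives a 21×11 integer matrix of rank 10; reducing to Smith normal form yields diagonal entries (1,1,1,1,1,1,1,1,1,1).

∂_3: C_3 → C_2 sends each 3-simplex σ to the alternating sum Σ_i (−1)^i (σ with its i-th vertex removed). For instance
  ∂[v_2,v_4,v_5,v_8] = [v_4,v_5,v_8] − [v_2,v_5,v_8] + [v_2,v_4,v_8] − [v_2,v_4,v_5].
The resulting 11×1 matrix has rank 1, and its Smith normal form has invariant factors (1).

Now H_k = ker ∂_k / im ∂_{k+1}, so:

  H_0: rank C_0 − rank ∂_1 = 10 − 9 = 1, and the invariant factors of ∂_1 are all 1, so H_0 ≅ Z.
  H_1: rank ker ∂_1 − rank ∂_2 = (21 − 9) − 10 = 2, and the invariant factors of ∂_2 are all 1, so H_1 ≅ Z^2.
  H_2: rank ker ∂_2 − rank ∂_3 = (11 − 10) − 1 = 0, and the invariant factors of ∂_3 are all 1, so H_2 ≅ 0.
  H_3: rank ker ∂_3 − rank ∂_4 = (1 − 1) − 0 = 0, and there is no ∂_4, so H_3 ≅ 0.

H_0 ≅ Z,  H_1 ≅ Z^2,  H_2 = 0,  H_3 = 0.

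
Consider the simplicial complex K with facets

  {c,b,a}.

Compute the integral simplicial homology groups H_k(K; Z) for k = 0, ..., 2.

H_0 = Z,  H_1 = 0,  H_2 = 0.

Take the total order a < b < c on the vertex set. Then K (dimension 2) consists of the simplices:

  0-simplices (3): a, b, c
  1-simplices (3): ab, ac, bc
  2-simplices (1): abc

Hence C_0 ≅ Z^3, C_1 ≅ Z^3, C_2 ≅ Z^1.

The boundary map ∂_1: C_1 → C_0 sends each edge [p,q] (with p < q) to q − p.
The 3×3 boundary matrix has rank 2 and Smith normal form diag(1,1).

The boundary map ∂_2: C_2 → C_1 acts by ∂[p,q,r] = [q,r] − [p,r] + [p,q]. For instance
  ∂abc = bc − ac + ab.
As a 3×1 matrix over Z this has rank 1, with invariant factors (1).

From H_k ≅ ker(∂_k) / im(∂_{k+1}) we obtain:

  H_0: rank C_0 − rank ∂_1 = 3 − 2 = 1, and the invariant factors of ∂_1 are all 1, so H_0 ≅ Z.
  H_1: rank ker ∂_1 − rank ∂_2 = (3 − 2) − 1 = 0, and the invariant factors of ∂_2 are all 1, so H_1 ≅ 0.
  H_2: rank ker ∂_2 − rank ∂_3 = (1 − 1) − 0 = 0, and there is no ∂_3, so H_2 ≅ 0.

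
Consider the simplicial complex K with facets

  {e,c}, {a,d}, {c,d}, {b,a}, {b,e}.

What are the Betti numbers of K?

b_0 = 1, b_1 = 1.

Fix the vertex order a < b < c < d < e and write every simplex with vertices in increasing order. Then dim K = 1 and the simplices of K are:

  0-simplices (5): a, b, c, d, e
  1-simplices (5): ab, ad, be, cd, ce

Hence C_0 ≅ Z^5, C_1 ≅ Z^5.

The boundary map ∂_1: C_1 → C_0 maps an edge to its endpoints' difference, ∂[p,q] = q − p. For instance
  ∂ad = d − a.
This gives a 5×5 integer matrix of rank 4; reducing to Smith normal form yields diagonal entries (1,1,1,1).

From H_k ≅ ker(∂_k) / im(∂_{k+1}) we obtain:

  H_0: rank C_0 − rank ∂_1 = 5 − 4 = 1, and the invariant factors of ∂_1 are all 1, so H_0 ≅ Z.
  H_1: rank ker ∂_1 − rank ∂_2 = (5 − 4) − 0 = 1, and there is no ∂_2, so H_1 ≅ Z.

As a check, the Euler characteristic is 5 − 5 = 0, which agrees with 1 − 1 = 0.

Hence the Betti numbers are b_0 = 1, b_1 = 1.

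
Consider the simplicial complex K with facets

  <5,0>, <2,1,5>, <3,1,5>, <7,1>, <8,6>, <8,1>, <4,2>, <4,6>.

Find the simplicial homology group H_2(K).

We work with the vertex ordering 0 < 1 < 2 < 3 < 4 < 5 < 6 < 7 < 8. The simplices of K, each written with vertices in increasing order, are:

  0-simplices (9): [0], [1], [2], [3], [4], [5], [6], [7], [8]
  1-simplices (11): [0,5], [1,2], [1,3], [1,5], [1,7], [1,8], [2,4], [2,5], [3,5], [4,6], [6,8]
  2-simplices (2): [1,2,5], [1,3,5]

so the chain groups are C_0 ≅ Z^9, C_1 ≅ Z^11, C_2 ≅ Z^2.

The boundary map ∂_1: C_1 → C_0 is given by ∂[p,q] = [q] − [p].
As a 9×11 matrix over Z this has rank 8, with invariant factors (1,1,1,1,1,1,1,1).

Boundary ∂_2: C_2 → C_1 maps a triangle to the signed sum of its edges. For instance
  ∂[1,3,5] = [3,5] − [1,5] + [1,3],
  ∂[1,2,5] = [2,5] − [1,5] + [1,2].
The 11×2 boundary matrix has rank 2 and Smith normal form diag(1,1).

Computing H_k = (kernel of ∂_k) / (image of ∂_{k+1}):

  H_2: rank ker ∂_2 − rank ∂_3 = (2 − 2) − 0 = 0, and there is no ∂_3, so H_2 ≅ 0.

H_2 = 0.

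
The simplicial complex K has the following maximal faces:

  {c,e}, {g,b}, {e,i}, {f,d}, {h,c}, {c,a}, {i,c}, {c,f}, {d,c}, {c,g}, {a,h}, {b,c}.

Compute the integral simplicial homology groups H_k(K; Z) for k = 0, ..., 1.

We work with the vertex ordering a < b < c < d < e < f < g < h < i. The simplices of K, each written with vertices in increasing order, are:

  0-simplices (9): a, b, c, d, e, f, g, h, i
  1-simplices (12): ac, ah, bc, bg, cd, ce, cf, cg, ch, ci, df, ei

giving chain groups C_0 ≅ Z^9, C_1 ≅ Z^12.

The boundary map ∂_1: C_1 → C_0 is given by ∂[p,q] = [q] − [p].
The resulting 9×12 matrix has rank 8, and its Smith normal form has invariant factors (1,1,1,1,1,1,1,1).

Reading off H_k = ker ∂_k / im ∂_{k+1}:

  H_0: rank C_0 − rank ∂_1 = 9 − 8 = 1, and the invariant factors of ∂_1 are all 1, so H_0 ≅ Z.
  H_1: rank ker ∂_1 − rank ∂_2 = (12 − 8) − 0 = 4, and there is no ∂_2, so H_1 ≅ Z^4.

As a check, the Euler characteristic is 9 − 12 = -3, which agrees with 1 − 4 = -3.
(K is a triangulation of a wedge of 4 circles.)

H_0 ≅ Z,  H_1 ≅ Z^4.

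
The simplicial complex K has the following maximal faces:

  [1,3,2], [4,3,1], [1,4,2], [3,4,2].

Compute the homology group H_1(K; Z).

Fix the vertex order 1 < 2 < 3 < 4 and write every simplex with vertices in increasing order. Then dim K = 2 and the simplices of K are:

  0-simplices (4): [1], [2], [3], [4]
  1-simplices (6): [1,2], [1,3], [1,4], [2,3], [2,4], [3,4]
  2-simplices (4): [1,2,3], [1,2,4], [1,3,4], [2,3,4]

so the chain groups are C_0 ≅ Z^4, C_1 ≅ Z^6, C_2 ≅ Z^4.

The boundary map ∂_1: C_1 → C_0 maps an edge to its endpoints' difference, ∂[p,q] = q − p.
The 4×6 boundary matrix has rank 3 and Smith normal form diag(1,1,1).

The boundary map ∂_2: C_2 → C_1 sends each 2-simplex [p,q,r] to [q,r] − [p,r] + [p,q]. For instance
  ∂[1,3,4] = [3,4] − [1,4] + [1,3],
  ∂[2,3,4] = [3,4] − [2,4] + [2,3].
The 6×4 boundary matrix has rank 3 and Smith normal form diag(1,1,1).

From H_k ≅ ker(∂_k) / im(∂_{k+1}) we obtain:

  H_1: rank ker ∂_1 − rank ∂_2 = (6 − 3) − 3 = 0, and the invariant factors of ∂_2 are all 1, so H_1 = 0.

H_1 ≅ 0.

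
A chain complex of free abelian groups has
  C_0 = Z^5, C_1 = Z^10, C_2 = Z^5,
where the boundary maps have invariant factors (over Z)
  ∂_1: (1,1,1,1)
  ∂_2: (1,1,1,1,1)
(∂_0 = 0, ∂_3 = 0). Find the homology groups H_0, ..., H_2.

H_0 = Z,  H_1 = Z,  H_2 = 0.

H_0: b_0 = 5 − 0 − 4 = 1; torsion from ∂_1 factors > 1: none. So H_0 = Z.
H_1: b_1 = 10 − 4 − 5 = 1; torsion from ∂_2 factors > 1: none. So H_1 = Z.
H_2: b_2 = 5 − 5 − 0 = 0; torsion from ∂_3 factors > 1: none. So H_2 = 0.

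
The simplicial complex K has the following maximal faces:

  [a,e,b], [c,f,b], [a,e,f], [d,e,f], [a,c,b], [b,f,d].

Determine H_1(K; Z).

H_1 = Z.

Order the vertices as a < b < c < d < e < f. Listing each simplex with vertices in this order, K has dimension 2 with simplices:

  0-simplices (6): a, b, c, d, e, f
  1-simplices (12): ab, ac, ae, af, bc, bd, be, bf, cf, de, df, ef
  2-simplices (6): abc, abe, aef, bcf, bdf, def

Hence C_0 ≅ Z^6, C_1 ≅ Z^12, C_2 ≅ Z^6.

Boundary ∂_1: C_1 → C_0 is given by ∂[p,q] = [q] − [p]. For instance
  ∂bc = c − b.
This gives a 6×12 integer matrix of rank 5; reducing to Smith normal form yields diagonal entries (1,1,1,1,1).

∂_2: C_2 → C_1 maps a triangle to the signed sum of its edges. For instance
  ∂def = ef − df + de,
  ∂aef = ef − af + ae.
This gives a 12×6 integer matrix of rank 6; reducing to Smith normal form yields diagonal entries (1,1,1,1,1,1).

Computing H_k = (kernel of ∂_k) / (image of ∂_{k+1}):

  H_1: rank ker ∂_1 − rank ∂_2 = (12 − 5) − 6 = 1, and the invariant factors of ∂_2 are all 1, so H_1 ≅ Z.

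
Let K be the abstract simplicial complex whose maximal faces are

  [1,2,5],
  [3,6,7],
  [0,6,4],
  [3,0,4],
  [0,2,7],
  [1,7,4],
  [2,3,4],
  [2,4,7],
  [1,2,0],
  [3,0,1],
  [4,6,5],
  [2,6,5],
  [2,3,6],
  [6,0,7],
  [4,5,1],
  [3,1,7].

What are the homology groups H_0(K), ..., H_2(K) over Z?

K has 8 vertices, 24 edges, 16 triangles.
rank ∂_0 = 0, rank ∂_1 = 7 ⇒ b_0 = 8 − 0 − 7 = 1; all invariant factors of ∂_1 are 1 so no torsion. So H_0 ≅ Z.
rank ∂_1 = 7, rank ∂_2 = 15 ⇒ b_1 = 24 − 7 − 15 = 2; all invariant factors of ∂_2 are 1 so no torsion. So H_1 ≅ Z^2.
rank ∂_2 = 15, rank ∂_3 = 0 ⇒ b_2 = 16 − 15 − 0 = 1. So H_2 ≅ Z.

H_0 = Z,  H_1 = Z^2,  H_2 = Z.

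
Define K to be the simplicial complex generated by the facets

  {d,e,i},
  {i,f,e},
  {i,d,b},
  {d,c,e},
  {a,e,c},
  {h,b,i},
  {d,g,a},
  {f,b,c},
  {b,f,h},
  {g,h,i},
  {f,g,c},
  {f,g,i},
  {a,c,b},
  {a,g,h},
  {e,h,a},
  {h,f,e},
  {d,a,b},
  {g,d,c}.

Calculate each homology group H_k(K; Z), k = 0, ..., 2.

Order the vertices as a < b < c < d < e < f < g < h < i. Listing each simplex with vertices in this order, K has dimension 2 with simplices:

  0-simplices (9): a, b, c, d, e, f, g, h, i
  1-simplices (27): ab, ac, ad, ae, ag, ah, bc, bd, bf, bh, bi, cd, ce, cf, cg, de, dg, di, ef, eh, ei, fg, fh, fi, gh, gi, hi
  2-simplices (18): abc, abd, ace, adg, aeh, agh, bcf, bdi, bfh, bhi, cde, cdg, cfg, dei, efh, efi, fgi, ghi

so the chain groups are C_0 ≅ Z^9, C_1 ≅ Z^27, C_2 ≅ Z^18.

Boundary ∂_1: C_1 → C_0 maps an edge to its endpoints' difference, ∂[p,q] = q − p.
This gives a 9×27 integer matrix of rank 8; reducing to Smith normal form yields diagonal entries (1,1,1,1,1,1,1,1).

Boundary ∂_2: C_2 → C_1 sends each 2-simplex [p,q,r] to [q,r] − [p,r] + [p,q]. For instance
  ∂cde = de − ce + cd,
  ∂bdi = di − bi + bd.
As a 27×18 matrix over Z this has rank 18, with invariant factors (1,1,1,1,1,1,1,1,1,1,1,1,1,1,1,1,1,2).

Computing H_k = (kernel of ∂_k) / (image of ∂_{k+1}):

  H_0: rank C_0 − rank ∂_1 = 9 − 8 = 1, and the invariant factors of ∂_1 are all 1, so H_0 ≅ Z.
  H_1: rank ker ∂_1 − rank ∂_2 = (27 − 8) − 18 = 1, and ∂_2 has invariant factor 2 > 1, so H_1 ≅ Z × Z/2.
  H_2: rank ker ∂_2 − rank ∂_3 = (18 − 18) − 0 = 0, and there is no ∂_3, so H_2 ≅ 0.

H_0 ≅ Z,  H_1 ≅ Z × Z/2,  H_2 = 0.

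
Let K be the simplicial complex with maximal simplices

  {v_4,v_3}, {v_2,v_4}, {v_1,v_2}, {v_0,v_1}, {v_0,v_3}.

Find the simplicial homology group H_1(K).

Order the vertices as v_0 < v_1 < v_2 < v_3 < v_4. Listing each simplex with vertices in this order, K has dimension 1 with simplices:

  0-simplices (5): [v_0], [v_1], [v_2], [v_3], [v_4]
  1-simplices (5): [v_0,v_1], [v_0,v_3], [v_1,v_2], [v_2,v_4], [v_3,v_4]

Hence C_0 ≅ Z^5, C_1 ≅ Z^5.

Boundary ∂_1: C_1 → C_0 is given by ∂[p,q] = [q] − [p].
The 5×5 boundary matrix has rank 4 and Smith normal form diag(1,1,1,1).

Computing H_k = (kernel of ∂_k) / (image of ∂_{k+1}):

  H_1: rank ker ∂_1 − rank ∂_2 = (5 − 4) − 0 = 1, and there is no ∂_2, so H_1 ≅ Z.

H_1 = Z.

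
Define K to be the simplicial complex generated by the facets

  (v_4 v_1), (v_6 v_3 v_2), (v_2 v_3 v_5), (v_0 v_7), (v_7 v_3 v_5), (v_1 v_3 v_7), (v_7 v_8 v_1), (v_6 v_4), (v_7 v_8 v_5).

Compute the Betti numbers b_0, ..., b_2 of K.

b_0 = 1, b_1 = 1, b_2 = 0.

Order the vertices as v_0 < v_1 < v_2 < v_3 < v_4 < v_5 < v_6 < v_7 < v_8. Listing each simplex with vertices in this order, K has dimension 2 with simplices:

  0-simplices (9): [v_0], [v_1], [v_2], [v_3], [v_4], [v_5], [v_6], [v_7], [v_8]
  1-simplices (15): (15 of them)
  2-simplices (6): [v_1,v_3,v_7], [v_1,v_7,v_8], [v_2,v_3,v_5], [v_2,v_3,v_6], [v_3,v_5,v_7], [v_5,v_7,v_8]

Hence C_0 ≅ Z^9, C_1 ≅ Z^15, C_2 ≅ Z^6.

The boundary map ∂_1: C_1 → C_0 sends each edge [p,q] (with p < q) to q − p. For instance
  ∂[v_5,v_7] = [v_7] − [v_5].
As a 9×15 matrix over Z this has rank 8, with invariant factors (1,1,1,1,1,1,1,1).

Boundary ∂_2: C_2 → C_1 acts by ∂[p,q,r] = [q,r] − [p,r] + [p,q]. For instance
  ∂[v_1,v_7,v_8] = [v_7,v_8] − [v_1,v_8] + [v_1,v_7],
  ∂[v_5,v_7,v_8] = [v_7,v_8] − [v_5,v_8] + [v_5,v_7].
The resulting 15×6 matrix has rank 6, and its Smith normal form has invariant factors (1,1,1,1,1,1).

Computing H_k = (kernel of ∂_k) / (image of ∂_{k+1}):

  H_0: rank C_0 − rank ∂_1 = 9 − 8 = 1, and the invariant factors of ∂_1 are all 1, so H_0 ≅ Z.
  H_1: rank ker ∂_1 − rank ∂_2 = (15 − 8) − 6 = 1, and the invariant factors of ∂_2 are all 1, so H_1 ≅ Z.
  H_2: rank ker ∂_2 − rank ∂_3 = (6 − 6) − 0 = 0, and there is no ∂_3, so H_2 ≅ 0.

Hence the Betti numbers are b_0 = 1, b_1 = 1, b_2 = 0.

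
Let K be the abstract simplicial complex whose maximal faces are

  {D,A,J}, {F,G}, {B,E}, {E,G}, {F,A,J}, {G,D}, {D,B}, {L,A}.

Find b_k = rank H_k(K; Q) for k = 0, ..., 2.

Fix the vertex order A < B < D < E < F < G < J < L and write every simplex with vertices in increasing order. Then dim K = 2 and the simplices of K are:

  0-simplices (8): A, B, D, E, F, G, J, L
  1-simplices (11): AD, AF, AJ, AL, BD, BE, DG, DJ, EG, FG, FJ
  2-simplices (2): ADJ, AFJ

so the chain groups are C_0 ≅ Z^8, C_1 ≅ Z^11, C_2 ≅ Z^2.

The boundary map ∂_1: C_1 → C_0 is given by ∂[p,q] = [q] − [p]. For instance
  ∂AL = L − A.
This gives a 8×11 integer matrix of rank 7; reducing to Smith normal form yields diagonal entries (1,1,1,1,1,1,1).

∂_2: C_2 → C_1 maps a triangle to the signed sum of its edges. For instance
  ∂ADJ = DJ − AJ + AD,
  ∂AFJ = FJ − AJ + AF.
As a 11×2 matrix over Z this has rank 2, with invariant factors (1,1).

From H_k ≅ ker(∂_k) / im(∂_{k+1}) we obtain:

  H_0: rank C_0 − rank ∂_1 = 8 − 7 = 1, and the invariant factors of ∂_1 are all 1, so H_0 = Z.
  H_1: rank ker ∂_1 − rank ∂_2 = (11 − 7) − 2 = 2, and the invariant factors of ∂_2 are all 1, so H_1 = Z^2.
  H_2: rank ker ∂_2 − rank ∂_3 = (2 − 2) − 0 = 0, and there is no ∂_3, so H_2 = 0.

As a check, the Euler characteristic is 8 − 11 + 2 = -1, which agrees with 1 − 2 + 0 = -1.

Hence the Betti numbers are b_0 = 1, b_1 = 2, b_2 = 0.

b_0 = 1, b_1 = 2, b_2 = 0.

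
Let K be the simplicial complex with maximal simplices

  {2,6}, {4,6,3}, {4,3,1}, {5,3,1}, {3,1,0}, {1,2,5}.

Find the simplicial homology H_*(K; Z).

H_0 ≅ Z,  H_1 ≅ Z,  H_2 = 0.

Order the vertices as 0 < 1 < 2 < 3 < 4 < 5 < 6. Listing each simplex with vertices in this order, K has dimension 2 with simplices:

  0-simplices (7): [0], [1], [2], [3], [4], [5], [6]
  1-simplices (12): [0,1], [0,3], [1,2], [1,3], [1,4], [1,5], [2,5], [2,6], [3,4], [3,5], [3,6], [4,6]
  2-simplices (5): [0,1,3], [1,2,5], [1,3,4], [1,3,5], [3,4,6]

so the chain groups are C_0 ≅ Z^7, C_1 ≅ Z^12, C_2 ≅ Z^5.

∂_1: C_1 → C_0 maps an edge to its endpoints' difference, ∂[p,q] = q − p.
The resulting 7×12 matrix has rank 6, and its Smith normal form has invariant factors (1,1,1,1,1,1).

The boundary map ∂_2: C_2 → C_1 maps a triangle to the signed sum of its edges. For instance
  ∂[3,4,6] = [4,6] − [3,6] + [3,4],
  ∂[0,1,3] = [1,3] − [0,3] + [0,1].
As a 12×5 matrix over Z this has rank 5, with invariant factors (1,1,1,1,1).

From H_k ≅ ker(∂_k) / im(∂_{k+1}) we obtain:

  H_0: rank C_0 − rank ∂_1 = 7 − 6 = 1, and the invariant factors of ∂_1 are all 1, so H_0 ≅ Z.
  H_1: rank ker ∂_1 − rank ∂_2 = (12 − 6) − 5 = 1, and the invariant factors of ∂_2 are all 1, so H_1 ≅ Z.
  H_2: rank ker ∂_2 − rank ∂_3 = (5 − 5) − 0 = 0, and there is no ∂_3, so H_2 ≅ 0.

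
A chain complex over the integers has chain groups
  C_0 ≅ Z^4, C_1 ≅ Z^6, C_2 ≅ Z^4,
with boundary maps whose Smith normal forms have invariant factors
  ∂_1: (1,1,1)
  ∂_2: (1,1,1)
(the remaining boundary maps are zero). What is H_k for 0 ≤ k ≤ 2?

H_0 = Z,  H_1 = 0,  H_2 = Z.

H_0: b_0 = 4 − 0 − 3 = 1; torsion from ∂_1 factors > 1: none. So H_0 = Z.
H_1: b_1 = 6 − 3 − 3 = 0; torsion from ∂_2 factors > 1: none. So H_1 = 0.
H_2: b_2 = 4 − 3 − 0 = 1; torsion from ∂_3 factors > 1: none. So H_2 = Z.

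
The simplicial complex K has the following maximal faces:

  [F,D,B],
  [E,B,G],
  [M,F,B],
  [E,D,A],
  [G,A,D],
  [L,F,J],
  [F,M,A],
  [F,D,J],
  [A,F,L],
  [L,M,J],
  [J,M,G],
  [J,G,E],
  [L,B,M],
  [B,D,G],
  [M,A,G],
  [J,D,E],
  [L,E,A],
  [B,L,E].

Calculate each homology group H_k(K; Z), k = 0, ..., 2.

H_0 = Z,  H_1 = Z ⊕ Z/2,  H_2 = 0.

Fix the vertex order A < B < D < E < F < G < J < L < M and write every simplex with vertices in increasing order. Then dim K = 2 and the simplices of K are:

  0-simplices (9): A, B, D, E, F, G, J, L, M
  1-simplices (27): AD, AE, AF, AG, AL, AM, BD, BE, BF, BG, BL, BM, DE, DF, DG, DJ, EG, EJ, EL, FJ, FL, FM, GJ, GM, JL, JM, LM
  2-simplices (18): ADE, ADG, AEL, AFL, AFM, AGM, BDF, BDG, BEG, BEL, BFM, BLM, DEJ, DFJ, EGJ, FJL, GJM, JLM

so the chain groups are C_0 ≅ Z^9, C_1 ≅ Z^27, C_2 ≅ Z^18.

Boundary ∂_1: C_1 → C_0 maps an edge to its endpoints' difference, ∂[p,q] = q − p. For instance
  ∂DF = F − D.
The 9×27 boundary matrix has rank 8 and Smith normal form diag(1,1,1,1,1,1,1,1).

The boundary map ∂_2: C_2 → C_1 acts by ∂[p,q,r] = [q,r] − [p,r] + [p,q]. For instance
  ∂FJL = JL − FL + FJ,
  ∂AFM = FM − AM + AF.
This gives a 27×18 integer matrix of rank 18; reducing to Smith normal form yields diagonal entries (1,1,1,1,1,1,1,1,1,1,1,1,1,1,1,1,1,2).

Now H_k = ker ∂_k / im ∂_{k+1}, so:

  H_0: rank C_0 − rank ∂_1 = 9 − 8 = 1, and the invariant factors of ∂_1 are all 1, so H_0 ≅ Z.
  H_1: rank ker ∂_1 − rank ∂_2 = (27 − 8) − 18 = 1, and ∂_2 has invariant factor 2 > 1, so H_1 ≅ Z ⊕ Z/2.
  H_2: rank ker ∂_2 − rank ∂_3 = (18 − 18) − 0 = 0, and there is no ∂_3, so H_2 ≅ 0.

(K is a triangulation of the Klein bottle.)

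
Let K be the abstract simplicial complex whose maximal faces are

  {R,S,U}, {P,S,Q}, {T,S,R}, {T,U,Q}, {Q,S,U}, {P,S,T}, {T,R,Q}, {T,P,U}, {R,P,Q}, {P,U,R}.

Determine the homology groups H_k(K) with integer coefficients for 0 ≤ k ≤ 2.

H_0 = Z,  H_1 = Z/2,  H_2 = 0.

Take the total order P < Q < R < S < T < U on the vertex set. Then K (dimension 2) consists of the simplices:

  0-simplices (6): P, Q, R, S, T, U
  1-simplices (15): PQ, PR, PS, PT, PU, QR, QS, QT, QU, RS, RT, RU, ST, SU, TU
  2-simplices (10): PQR, PQS, PRU, PST, PTU, QRT, QSU, QTU, RST, RSU

Hence C_0 ≅ Z^6, C_1 ≅ Z^15, C_2 ≅ Z^10.

Boundary ∂_1: C_1 → C_0 maps an edge to its endpoints' difference, ∂[p,q] = q − p. For instance
  ∂SU = U − S.
The resulting 6×15 matrix has rank 5, and its Smith normal form has invariant factors (1,1,1,1,1).

Boundary ∂_2: C_2 → C_1 maps a triangle to the signed sum of its edges. For instance
  ∂PQS = QS − PS + PQ,
  ∂RSU = SU − RU + RS.
This gives a 15×10 integer matrix of rank 10; reducing to Smith normal form yields diagonal entries (1,1,1,1,1,1,1,1,1,2).

From H_k ≅ ker(∂_k) / im(∂_{k+1}) we obtain:

  H_0: rank C_0 − rank ∂_1 = 6 − 5 = 1, and the invariant factors of ∂_1 are all 1, so H_0 = Z.
  H_1: rank ker ∂_1 − rank ∂_2 = (15 − 5) − 10 = 0, and ∂_2 has invariant factor 2 > 1, so H_1 = Z/2.
  H_2: rank ker ∂_2 − rank ∂_3 = (10 − 10) − 0 = 0, and there is no ∂_3, so H_2 = 0.

As a check, the Euler characteristic is 6 − 15 + 10 = 1, which agrees with 1 − 0 + 0 = 1.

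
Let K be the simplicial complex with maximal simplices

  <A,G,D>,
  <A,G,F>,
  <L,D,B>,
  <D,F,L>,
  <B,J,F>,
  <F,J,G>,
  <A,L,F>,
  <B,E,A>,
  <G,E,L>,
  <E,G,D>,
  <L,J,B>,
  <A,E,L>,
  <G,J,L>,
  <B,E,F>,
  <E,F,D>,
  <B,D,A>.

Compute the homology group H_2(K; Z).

H_2 ≅ Z.

K has 8 vertices, 24 edges, 16 triangles.
rank ∂_2 = 15, rank ∂_3 = 0 ⇒ b_2 = 16 − 15 − 0 = 1. So H_2 ≅ Z.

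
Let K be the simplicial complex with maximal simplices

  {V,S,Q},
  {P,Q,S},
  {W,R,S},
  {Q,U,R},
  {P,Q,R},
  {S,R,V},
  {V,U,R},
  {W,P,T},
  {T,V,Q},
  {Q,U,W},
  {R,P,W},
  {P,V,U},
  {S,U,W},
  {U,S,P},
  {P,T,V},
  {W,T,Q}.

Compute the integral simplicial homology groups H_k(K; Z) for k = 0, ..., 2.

H_0 ≅ Z,  H_1 ≅ Z^2,  H_2 ≅ Z.

We work with the vertex ordering P < Q < R < S < T < U < V < W. The simplices of K, each written with vertices in increasing order, are:

  0-simplices (8): P, Q, R, S, T, U, V, W
  1-simplices (24): PQ, PR, PS, PT, PU, PV, PW, QR, QS, QT, QU, QV, QW, RS, RU, RV, RW, SU, SV, SW, TV, TW, UV, UW
  2-simplices (16): PQR, PQS, PRW, PSU, PTV, PTW, PUV, QRU, QSV, QTV, QTW, QUW, RSV, RSW, RUV, SUW

giving chain groups C_0 ≅ Z^8, C_1 ≅ Z^24, C_2 ≅ Z^16.

∂_1: C_1 → C_0 is given by ∂[p,q] = [q] − [p]. For instance
  ∂PT = T − P.
The resulting 8×24 matrix has rank 7, and its Smith normal form has invariant factors (1,1,1,1,1,1,1).

∂_2: C_2 → C_1 acts by ∂[p,q,r] = [q,r] − [p,r] + [p,q]. For instance
  ∂PQR = QR − PR + PQ,
  ∂RSW = SW − RW + RS.
This gives a 24×16 integer matrix of rank 15; reducing to Smith normal form yields diagonal entries (1,1,1,1,1,1,1,1,1,1,1,1,1,1,1).

Computing H_k = (kernel of ∂_k) / (image of ∂_{k+1}):

  H_0: rank C_0 − rank ∂_1 = 8 − 7 = 1, and the invariant factors of ∂_1 are all 1, so H_0 ≅ Z.
  H_1: rank ker ∂_1 − rank ∂_2 = (24 − 7) − 15 = 2, and the invariant factors of ∂_2 are all 1, so H_1 ≅ Z^2.
  H_2: rank ker ∂_2 − rank ∂_3 = (16 − 15) − 0 = 1, and there is no ∂_3, so H_2 ≅ Z.

As a check, the Euler characteristic is 8 − 24 + 16 = 0, which agrees with 1 − 2 + 1 = 0.
(K is a triangulation of the torus T^2.)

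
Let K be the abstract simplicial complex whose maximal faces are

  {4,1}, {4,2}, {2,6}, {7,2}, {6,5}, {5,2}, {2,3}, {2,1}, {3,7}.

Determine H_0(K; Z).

H_0 ≅ Z.

Take the total order 1 < 2 < 3 < 4 < 5 < 6 < 7 on the vertex set. Then K (dimension 1) consists of the simplices:

  0-simplices (7): [1], [2], [3], [4], [5], [6], [7]
  1-simplices (9): [1,2], [1,4], [2,3], [2,4], [2,5], [2,6], [2,7], [3,7], [5,6]

so the chain groups are C_0 ≅ Z^7, C_1 ≅ Z^9.

∂_1: C_1 → C_0 sends each edge [p,q] (with p < q) to q − p. For instance
  ∂[1,2] = [2] − [1].
The resulting 7×9 matrix has rank 6, and its Smith normal form has invariant factors (1,1,1,1,1,1).

Computing H_k = (kernel of ∂_k) / (image of ∂_{k+1}):

  H_0: rank C_0 − rank ∂_1 = 7 − 6 = 1, and the invariant factors of ∂_1 are all 1, so H_0 ≅ Z.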